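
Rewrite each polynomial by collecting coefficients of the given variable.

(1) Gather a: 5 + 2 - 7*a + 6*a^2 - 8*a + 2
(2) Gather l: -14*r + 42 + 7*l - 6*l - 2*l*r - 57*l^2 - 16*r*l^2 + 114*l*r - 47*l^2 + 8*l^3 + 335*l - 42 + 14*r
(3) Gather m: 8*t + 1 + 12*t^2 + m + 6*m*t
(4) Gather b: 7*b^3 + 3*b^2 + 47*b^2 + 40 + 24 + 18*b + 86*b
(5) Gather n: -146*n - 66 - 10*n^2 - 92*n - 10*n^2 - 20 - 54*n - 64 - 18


(1) = 6*a^2 - 15*a + 9
(2) = 8*l^3 + l^2*(-16*r - 104) + l*(112*r + 336)
(3) = m*(6*t + 1) + 12*t^2 + 8*t + 1
(4) = 7*b^3 + 50*b^2 + 104*b + 64
(5) = -20*n^2 - 292*n - 168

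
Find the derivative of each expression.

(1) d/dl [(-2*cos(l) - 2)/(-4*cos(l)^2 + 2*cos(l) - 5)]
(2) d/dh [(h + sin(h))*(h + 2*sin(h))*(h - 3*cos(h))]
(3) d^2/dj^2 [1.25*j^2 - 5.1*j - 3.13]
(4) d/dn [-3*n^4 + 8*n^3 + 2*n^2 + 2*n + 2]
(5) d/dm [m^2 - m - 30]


(1) = 2*(4*cos(l)^2 + 8*cos(l) - 7)*sin(l)/(4*sin(l)^2 + 2*cos(l) - 9)^2
(2) = 3*sqrt(2)*h^2*sin(h + pi/4) + 3*h^2 + 2*h*sin(2*h) - 9*h*cos(2*h) - 6*sqrt(2)*h*cos(h + pi/4) + 3*sin(h)/2 - 9*sin(2*h)/2 - 9*sin(3*h)/2 - cos(2*h) + 1
(3) = 2.50000000000000
(4) = -12*n^3 + 24*n^2 + 4*n + 2
(5) = 2*m - 1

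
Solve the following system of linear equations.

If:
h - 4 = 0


Then:
h = 4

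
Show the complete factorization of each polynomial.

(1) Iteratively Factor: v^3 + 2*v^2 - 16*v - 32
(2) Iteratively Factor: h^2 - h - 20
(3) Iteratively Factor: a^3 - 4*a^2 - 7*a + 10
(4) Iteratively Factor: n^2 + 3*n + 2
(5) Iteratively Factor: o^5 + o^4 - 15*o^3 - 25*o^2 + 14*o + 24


(1) = (v - 4)*(v^2 + 6*v + 8) = (v - 4)*(v + 4)*(v + 2)
(2) = (h - 5)*(h + 4)
(3) = (a + 2)*(a^2 - 6*a + 5) = (a - 1)*(a + 2)*(a - 5)
(4) = (n + 1)*(n + 2)
(5) = (o + 1)*(o^4 - 15*o^2 - 10*o + 24) = (o - 1)*(o + 1)*(o^3 + o^2 - 14*o - 24) = (o - 1)*(o + 1)*(o + 3)*(o^2 - 2*o - 8) = (o - 4)*(o - 1)*(o + 1)*(o + 3)*(o + 2)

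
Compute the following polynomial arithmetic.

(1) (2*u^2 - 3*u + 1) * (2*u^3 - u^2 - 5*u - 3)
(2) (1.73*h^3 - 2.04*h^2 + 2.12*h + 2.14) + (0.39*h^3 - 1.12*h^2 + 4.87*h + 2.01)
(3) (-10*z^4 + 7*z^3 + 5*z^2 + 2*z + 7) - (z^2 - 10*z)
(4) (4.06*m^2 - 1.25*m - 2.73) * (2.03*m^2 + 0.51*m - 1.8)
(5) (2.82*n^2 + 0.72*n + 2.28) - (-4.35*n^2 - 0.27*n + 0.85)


(1) = 4*u^5 - 8*u^4 - 5*u^3 + 8*u^2 + 4*u - 3
(2) = 2.12*h^3 - 3.16*h^2 + 6.99*h + 4.15
(3) = -10*z^4 + 7*z^3 + 4*z^2 + 12*z + 7
(4) = 8.2418*m^4 - 0.4669*m^3 - 13.4874*m^2 + 0.8577*m + 4.914
(5) = 7.17*n^2 + 0.99*n + 1.43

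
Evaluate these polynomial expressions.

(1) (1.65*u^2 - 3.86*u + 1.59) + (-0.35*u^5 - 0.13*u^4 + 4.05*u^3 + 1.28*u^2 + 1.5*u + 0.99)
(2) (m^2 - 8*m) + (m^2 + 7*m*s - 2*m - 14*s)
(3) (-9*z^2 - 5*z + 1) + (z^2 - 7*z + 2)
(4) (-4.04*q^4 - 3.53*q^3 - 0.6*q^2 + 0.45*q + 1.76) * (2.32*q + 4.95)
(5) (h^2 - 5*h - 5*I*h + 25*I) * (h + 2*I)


(1) = -0.35*u^5 - 0.13*u^4 + 4.05*u^3 + 2.93*u^2 - 2.36*u + 2.58
(2) = 2*m^2 + 7*m*s - 10*m - 14*s
(3) = -8*z^2 - 12*z + 3
(4) = -9.3728*q^5 - 28.1876*q^4 - 18.8655*q^3 - 1.926*q^2 + 6.3107*q + 8.712
(5) = h^3 - 5*h^2 - 3*I*h^2 + 10*h + 15*I*h - 50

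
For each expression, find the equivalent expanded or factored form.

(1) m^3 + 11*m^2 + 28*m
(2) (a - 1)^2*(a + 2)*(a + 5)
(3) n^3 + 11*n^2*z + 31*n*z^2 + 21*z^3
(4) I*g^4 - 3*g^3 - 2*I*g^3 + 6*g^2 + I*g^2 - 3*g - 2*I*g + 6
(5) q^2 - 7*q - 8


(1) = m*(m + 4)*(m + 7)
(2) = a^4 + 5*a^3 - 3*a^2 - 13*a + 10
(3) = (n + z)*(n + 3*z)*(n + 7*z)
(4) = (g - 2)*(g + I)*(g + 3*I)*(I*g + 1)
(5) = (q - 8)*(q + 1)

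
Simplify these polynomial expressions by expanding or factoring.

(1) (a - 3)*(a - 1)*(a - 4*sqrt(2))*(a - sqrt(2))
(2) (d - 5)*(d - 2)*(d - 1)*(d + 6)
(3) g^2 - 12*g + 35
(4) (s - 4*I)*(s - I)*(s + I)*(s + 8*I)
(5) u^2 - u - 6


(1) = a^4 - 5*sqrt(2)*a^3 - 4*a^3 + 11*a^2 + 20*sqrt(2)*a^2 - 32*a - 15*sqrt(2)*a + 24
(2) = d^4 - 2*d^3 - 31*d^2 + 92*d - 60
(3) = (g - 7)*(g - 5)
(4) = s^4 + 4*I*s^3 + 33*s^2 + 4*I*s + 32
(5) = (u - 3)*(u + 2)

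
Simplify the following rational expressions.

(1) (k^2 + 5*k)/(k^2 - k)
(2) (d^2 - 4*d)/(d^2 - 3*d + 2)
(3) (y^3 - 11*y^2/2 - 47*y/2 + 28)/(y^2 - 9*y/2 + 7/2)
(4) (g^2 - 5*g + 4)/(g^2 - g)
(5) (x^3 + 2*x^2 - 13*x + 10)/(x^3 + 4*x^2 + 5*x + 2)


(1) = (k + 5)/(k - 1)
(2) = (d^2 - 4*d)/(d^2 - 3*d + 2)
(3) = (2*y^2 - 9*y - 56)/(2*y - 7)
(4) = (g - 4)/g
(5) = (x^3 + 2*x^2 - 13*x + 10)/(x^3 + 4*x^2 + 5*x + 2)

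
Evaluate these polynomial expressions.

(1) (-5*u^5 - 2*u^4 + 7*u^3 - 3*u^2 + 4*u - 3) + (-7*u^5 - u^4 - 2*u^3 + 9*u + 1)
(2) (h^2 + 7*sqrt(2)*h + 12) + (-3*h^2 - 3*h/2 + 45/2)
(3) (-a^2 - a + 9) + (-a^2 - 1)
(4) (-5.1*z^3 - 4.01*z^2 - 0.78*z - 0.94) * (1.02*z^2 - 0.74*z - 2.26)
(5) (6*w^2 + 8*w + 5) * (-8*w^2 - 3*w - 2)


(1) = -12*u^5 - 3*u^4 + 5*u^3 - 3*u^2 + 13*u - 2
(2) = -2*h^2 - 3*h/2 + 7*sqrt(2)*h + 69/2
(3) = -2*a^2 - a + 8
(4) = -5.202*z^5 - 0.3162*z^4 + 13.6978*z^3 + 8.681*z^2 + 2.4584*z + 2.1244
(5) = -48*w^4 - 82*w^3 - 76*w^2 - 31*w - 10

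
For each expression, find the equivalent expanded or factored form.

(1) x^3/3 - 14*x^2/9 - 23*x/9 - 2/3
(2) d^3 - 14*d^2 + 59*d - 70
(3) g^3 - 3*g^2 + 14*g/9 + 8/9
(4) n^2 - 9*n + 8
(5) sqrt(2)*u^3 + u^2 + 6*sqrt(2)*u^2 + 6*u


(1) = (x/3 + 1/3)*(x - 6)*(x + 1/3)
(2) = (d - 7)*(d - 5)*(d - 2)
(3) = (g - 2)*(g - 4/3)*(g + 1/3)
(4) = (n - 8)*(n - 1)
(5) = u*(u + 6)*(sqrt(2)*u + 1)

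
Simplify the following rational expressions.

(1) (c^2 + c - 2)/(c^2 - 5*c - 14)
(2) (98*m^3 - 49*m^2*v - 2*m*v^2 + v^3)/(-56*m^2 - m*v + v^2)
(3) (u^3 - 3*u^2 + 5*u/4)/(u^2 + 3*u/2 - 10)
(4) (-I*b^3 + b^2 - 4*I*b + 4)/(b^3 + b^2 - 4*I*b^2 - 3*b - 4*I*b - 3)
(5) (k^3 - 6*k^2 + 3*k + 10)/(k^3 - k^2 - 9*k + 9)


(1) = (c - 1)/(c - 7)
(2) = (14*m^2 - 9*m*v + v^2)/(-8*m + v)
(3) = (2*u^2 - u)/(2*u + 8)
(4) = (-I*b^3 + b^2 - 4*I*b + 4)/(b^3 + b^2*(1 - 4*I) + b*(-3 - 4*I) - 3)
(5) = (k^3 - 6*k^2 + 3*k + 10)/(k^3 - k^2 - 9*k + 9)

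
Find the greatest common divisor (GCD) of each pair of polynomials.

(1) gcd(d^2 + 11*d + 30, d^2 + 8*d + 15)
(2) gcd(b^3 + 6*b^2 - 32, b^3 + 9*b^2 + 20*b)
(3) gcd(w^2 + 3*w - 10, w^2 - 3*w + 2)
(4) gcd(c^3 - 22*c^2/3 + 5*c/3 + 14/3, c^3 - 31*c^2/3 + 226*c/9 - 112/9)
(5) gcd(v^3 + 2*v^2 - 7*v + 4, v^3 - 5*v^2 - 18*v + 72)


(1) = gcd((d + 5)*(d + 6), (d + 3)*(d + 5)) = d + 5
(2) = gcd((b - 2)*(b + 4)^2, b*(b + 4)*(b + 5)) = b + 4
(3) = gcd((w - 2)*(w + 5), (w - 2)*(w - 1)) = w - 2
(4) = gcd((c - 7)*(c - 1)*(c + 2/3), (c - 7)*(c - 8/3)*(c - 2/3)) = c - 7
(5) = v + 4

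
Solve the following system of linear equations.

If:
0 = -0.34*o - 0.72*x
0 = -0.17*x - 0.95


Then:
o = 11.83
x = -5.59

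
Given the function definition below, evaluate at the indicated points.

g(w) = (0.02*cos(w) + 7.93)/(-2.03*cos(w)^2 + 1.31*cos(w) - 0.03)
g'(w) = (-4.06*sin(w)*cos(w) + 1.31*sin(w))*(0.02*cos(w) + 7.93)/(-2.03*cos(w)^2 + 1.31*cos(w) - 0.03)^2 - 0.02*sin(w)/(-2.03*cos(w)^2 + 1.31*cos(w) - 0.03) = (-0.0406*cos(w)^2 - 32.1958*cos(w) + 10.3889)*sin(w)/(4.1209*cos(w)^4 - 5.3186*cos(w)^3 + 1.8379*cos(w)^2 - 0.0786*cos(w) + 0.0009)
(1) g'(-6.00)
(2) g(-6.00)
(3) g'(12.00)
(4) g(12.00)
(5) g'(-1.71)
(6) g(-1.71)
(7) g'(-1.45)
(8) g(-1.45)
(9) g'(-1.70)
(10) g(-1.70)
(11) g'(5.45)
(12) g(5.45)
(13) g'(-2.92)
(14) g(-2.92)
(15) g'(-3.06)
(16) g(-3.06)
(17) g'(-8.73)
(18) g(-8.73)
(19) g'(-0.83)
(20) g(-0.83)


(1) = -13.87
(2) = -12.35
(3) = 65.85
(4) = -21.47
(5) = -233.79
(6) = -31.60
(7) = -667.56
(8) = 80.63
(9) = -266.70
(10) = -34.10
(11) = 1852.44
(12) = -118.32
(13) = -0.87
(14) = -2.44
(15) = -0.31
(16) = -2.36
(17) = -4.50
(18) = -3.54
(19) = 1686.71
(20) = -112.69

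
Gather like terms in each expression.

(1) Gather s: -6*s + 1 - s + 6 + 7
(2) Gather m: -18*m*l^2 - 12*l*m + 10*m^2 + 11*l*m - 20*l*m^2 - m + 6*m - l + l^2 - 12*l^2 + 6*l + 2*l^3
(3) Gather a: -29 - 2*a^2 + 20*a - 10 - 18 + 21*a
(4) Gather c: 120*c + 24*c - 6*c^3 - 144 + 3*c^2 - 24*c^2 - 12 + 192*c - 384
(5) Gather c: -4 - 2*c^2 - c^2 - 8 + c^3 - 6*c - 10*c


(1) = 14 - 7*s
(2) = 2*l^3 - 11*l^2 + 5*l + m^2*(10 - 20*l) + m*(-18*l^2 - l + 5)
(3) = -2*a^2 + 41*a - 57
(4) = -6*c^3 - 21*c^2 + 336*c - 540
(5) = c^3 - 3*c^2 - 16*c - 12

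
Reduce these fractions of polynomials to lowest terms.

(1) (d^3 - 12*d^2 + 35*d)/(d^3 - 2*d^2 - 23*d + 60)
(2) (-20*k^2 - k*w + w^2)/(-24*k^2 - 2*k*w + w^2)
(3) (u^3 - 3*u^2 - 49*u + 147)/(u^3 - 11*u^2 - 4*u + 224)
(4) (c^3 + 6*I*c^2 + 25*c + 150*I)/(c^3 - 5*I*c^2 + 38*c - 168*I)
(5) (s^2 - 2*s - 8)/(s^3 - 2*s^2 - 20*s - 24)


(1) = (d^3 - 12*d^2 + 35*d)/(d^3 - 2*d^2 - 23*d + 60)
(2) = (-5*k + w)/(-6*k + w)
(3) = (u^2 + 4*u - 21)/(u^2 - 4*u - 32)
(4) = (c^2 + 25)/(c^2 - 11*I*c - 28)
(5) = (s - 4)/(s^2 - 4*s - 12)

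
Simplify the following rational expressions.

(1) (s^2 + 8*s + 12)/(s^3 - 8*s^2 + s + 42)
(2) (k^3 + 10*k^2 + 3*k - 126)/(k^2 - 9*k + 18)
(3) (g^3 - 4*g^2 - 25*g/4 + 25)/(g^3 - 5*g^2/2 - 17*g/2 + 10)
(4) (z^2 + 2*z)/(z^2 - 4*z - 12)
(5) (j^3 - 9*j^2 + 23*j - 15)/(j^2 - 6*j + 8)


(1) = (s + 6)/(s^2 - 10*s + 21)
(2) = (k^2 + 13*k + 42)/(k - 6)
(3) = (2*g - 5)/(2*g - 2)
(4) = z/(z - 6)
(5) = (j^3 - 9*j^2 + 23*j - 15)/(j^2 - 6*j + 8)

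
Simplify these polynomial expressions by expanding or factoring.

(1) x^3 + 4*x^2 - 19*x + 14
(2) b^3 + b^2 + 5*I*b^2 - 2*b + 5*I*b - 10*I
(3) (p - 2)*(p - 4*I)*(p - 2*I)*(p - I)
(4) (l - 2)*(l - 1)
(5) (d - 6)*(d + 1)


(1) = (x - 2)*(x - 1)*(x + 7)
(2) = (b - 1)*(b + 2)*(b + 5*I)
(3) = p^4 - 2*p^3 - 7*I*p^3 - 14*p^2 + 14*I*p^2 + 28*p + 8*I*p - 16*I
(4) = l^2 - 3*l + 2
(5) = d^2 - 5*d - 6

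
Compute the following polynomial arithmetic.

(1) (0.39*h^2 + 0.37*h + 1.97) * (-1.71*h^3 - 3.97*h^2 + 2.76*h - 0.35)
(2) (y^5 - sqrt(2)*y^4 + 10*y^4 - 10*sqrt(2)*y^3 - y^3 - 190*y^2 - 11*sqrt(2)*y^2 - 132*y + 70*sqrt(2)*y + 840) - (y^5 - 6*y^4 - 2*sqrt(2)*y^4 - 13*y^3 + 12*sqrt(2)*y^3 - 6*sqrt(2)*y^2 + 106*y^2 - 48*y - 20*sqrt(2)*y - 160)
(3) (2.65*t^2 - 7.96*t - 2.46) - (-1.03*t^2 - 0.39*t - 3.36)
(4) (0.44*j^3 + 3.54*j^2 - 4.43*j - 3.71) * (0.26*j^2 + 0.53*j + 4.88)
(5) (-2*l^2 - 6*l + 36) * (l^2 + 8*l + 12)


(1) = -0.6669*h^5 - 2.181*h^4 - 3.7612*h^3 - 6.9362*h^2 + 5.3077*h - 0.6895
(2) = sqrt(2)*y^4 + 16*y^4 - 22*sqrt(2)*y^3 + 12*y^3 - 296*y^2 - 5*sqrt(2)*y^2 - 84*y + 90*sqrt(2)*y + 1000
(3) = 3.68*t^2 - 7.57*t + 0.9
(4) = 0.1144*j^5 + 1.1536*j^4 + 2.8716*j^3 + 13.9627*j^2 - 23.5847*j - 18.1048
(5) = -2*l^4 - 22*l^3 - 36*l^2 + 216*l + 432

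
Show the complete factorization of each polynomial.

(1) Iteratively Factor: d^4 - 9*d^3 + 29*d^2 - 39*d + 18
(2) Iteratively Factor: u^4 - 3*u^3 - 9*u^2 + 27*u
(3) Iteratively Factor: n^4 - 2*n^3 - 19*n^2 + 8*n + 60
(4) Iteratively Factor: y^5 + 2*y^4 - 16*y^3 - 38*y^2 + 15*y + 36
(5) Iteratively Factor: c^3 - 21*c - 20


(1) = (d - 2)*(d^3 - 7*d^2 + 15*d - 9) = (d - 3)*(d - 2)*(d^2 - 4*d + 3) = (d - 3)^2*(d - 2)*(d - 1)
(2) = (u - 3)*(u^3 - 9*u) = (u - 3)^2*(u^2 + 3*u) = (u - 3)^2*(u + 3)*(u)
(3) = (n + 2)*(n^3 - 4*n^2 - 11*n + 30) = (n - 5)*(n + 2)*(n^2 + n - 6) = (n - 5)*(n + 2)*(n + 3)*(n - 2)
(4) = (y + 3)*(y^4 - y^3 - 13*y^2 + y + 12) = (y - 1)*(y + 3)*(y^3 - 13*y - 12) = (y - 1)*(y + 3)^2*(y^2 - 3*y - 4) = (y - 1)*(y + 1)*(y + 3)^2*(y - 4)
(5) = (c + 1)*(c^2 - c - 20) = (c + 1)*(c + 4)*(c - 5)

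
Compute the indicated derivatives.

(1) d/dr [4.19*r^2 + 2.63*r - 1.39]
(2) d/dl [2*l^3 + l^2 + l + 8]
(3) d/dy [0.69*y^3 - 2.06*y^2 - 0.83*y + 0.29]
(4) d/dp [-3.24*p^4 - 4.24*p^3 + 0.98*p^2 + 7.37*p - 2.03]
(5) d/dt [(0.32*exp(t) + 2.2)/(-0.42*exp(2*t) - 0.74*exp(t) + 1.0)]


(1) = 8.38*r + 2.63
(2) = 6*l^2 + 2*l + 1
(3) = 2.07*y^2 - 4.12*y - 0.83
(4) = -12.96*p^3 - 12.72*p^2 + 1.96*p + 7.37
(5) = (0.1344*exp(2*t) + 1.848*exp(t) + 1.948)*exp(t)/(0.1764*exp(4*t) + 0.6216*exp(3*t) - 0.2924*exp(2*t) - 1.48*exp(t) + 1.0)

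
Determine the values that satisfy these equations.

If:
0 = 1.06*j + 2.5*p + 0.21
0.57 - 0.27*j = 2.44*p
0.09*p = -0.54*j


Then:
No Solution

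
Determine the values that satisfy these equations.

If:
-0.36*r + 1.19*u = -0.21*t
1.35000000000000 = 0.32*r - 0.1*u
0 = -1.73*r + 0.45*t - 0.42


Then:
r = 3.73
t = 15.27
u = -1.57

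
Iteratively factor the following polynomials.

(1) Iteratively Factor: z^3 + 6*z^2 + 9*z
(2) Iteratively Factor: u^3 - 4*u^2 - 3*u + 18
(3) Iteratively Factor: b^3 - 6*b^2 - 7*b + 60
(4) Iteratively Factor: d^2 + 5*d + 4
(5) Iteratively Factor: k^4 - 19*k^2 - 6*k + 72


(1) = (z + 3)*(z^2 + 3*z) = (z + 3)^2*(z)
(2) = (u + 2)*(u^2 - 6*u + 9) = (u - 3)*(u + 2)*(u - 3)
(3) = (b + 3)*(b^2 - 9*b + 20) = (b - 4)*(b + 3)*(b - 5)
(4) = (d + 4)*(d + 1)
(5) = (k - 2)*(k^3 + 2*k^2 - 15*k - 36) = (k - 2)*(k + 3)*(k^2 - k - 12) = (k - 4)*(k - 2)*(k + 3)*(k + 3)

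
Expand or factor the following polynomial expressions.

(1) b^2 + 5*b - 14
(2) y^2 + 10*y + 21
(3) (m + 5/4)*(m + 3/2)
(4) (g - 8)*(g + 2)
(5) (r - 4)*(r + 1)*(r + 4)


(1) = (b - 2)*(b + 7)
(2) = (y + 3)*(y + 7)
(3) = m^2 + 11*m/4 + 15/8
(4) = g^2 - 6*g - 16
(5) = r^3 + r^2 - 16*r - 16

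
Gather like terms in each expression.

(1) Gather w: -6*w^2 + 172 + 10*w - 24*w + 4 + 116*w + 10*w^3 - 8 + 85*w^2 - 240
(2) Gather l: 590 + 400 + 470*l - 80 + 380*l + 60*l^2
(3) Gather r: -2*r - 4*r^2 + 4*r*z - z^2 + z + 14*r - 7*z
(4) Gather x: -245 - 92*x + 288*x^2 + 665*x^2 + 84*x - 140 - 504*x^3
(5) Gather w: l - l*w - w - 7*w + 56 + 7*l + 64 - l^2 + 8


(1) = 10*w^3 + 79*w^2 + 102*w - 72
(2) = 60*l^2 + 850*l + 910
(3) = -4*r^2 + r*(4*z + 12) - z^2 - 6*z
(4) = -504*x^3 + 953*x^2 - 8*x - 385
(5) = -l^2 + 8*l + w*(-l - 8) + 128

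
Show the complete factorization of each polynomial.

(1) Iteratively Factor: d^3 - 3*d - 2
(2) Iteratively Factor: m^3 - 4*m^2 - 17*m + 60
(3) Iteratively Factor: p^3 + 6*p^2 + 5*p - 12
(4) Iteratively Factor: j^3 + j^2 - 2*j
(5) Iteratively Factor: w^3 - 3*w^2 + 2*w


(1) = (d + 1)*(d^2 - d - 2) = (d + 1)^2*(d - 2)
(2) = (m - 5)*(m^2 + m - 12) = (m - 5)*(m - 3)*(m + 4)
(3) = (p + 3)*(p^2 + 3*p - 4) = (p + 3)*(p + 4)*(p - 1)
(4) = (j - 1)*(j^2 + 2*j) = (j - 1)*(j + 2)*(j)
(5) = (w)*(w^2 - 3*w + 2) = w*(w - 1)*(w - 2)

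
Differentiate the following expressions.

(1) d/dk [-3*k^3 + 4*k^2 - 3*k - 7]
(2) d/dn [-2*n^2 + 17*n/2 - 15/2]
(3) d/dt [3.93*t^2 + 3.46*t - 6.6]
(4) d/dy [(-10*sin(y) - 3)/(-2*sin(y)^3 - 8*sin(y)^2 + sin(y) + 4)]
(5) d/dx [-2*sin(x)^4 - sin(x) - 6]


(1) = -9*k^2 + 8*k - 3
(2) = 17/2 - 4*n
(3) = 7.86*t + 3.46
(4) = 2*(-78*sin(y) + 10*sin(3*y) + 49*cos(2*y) - 86)*cos(y)/((sin(y) + 4)^2*(cos(4*y) + 1))
(5) = -(8*sin(x)^3 + 1)*cos(x)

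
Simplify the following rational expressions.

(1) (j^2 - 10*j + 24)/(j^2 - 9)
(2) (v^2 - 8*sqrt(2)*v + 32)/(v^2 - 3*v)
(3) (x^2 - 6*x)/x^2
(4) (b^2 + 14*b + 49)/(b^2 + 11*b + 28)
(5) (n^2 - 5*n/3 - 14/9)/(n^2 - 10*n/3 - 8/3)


(1) = (j^2 - 10*j + 24)/(j^2 - 9)
(2) = (v^2 - 8*sqrt(2)*v + 32)/(v^2 - 3*v)
(3) = (x - 6)/x
(4) = (b + 7)/(b + 4)
(5) = (3*n - 7)/(3*n - 12)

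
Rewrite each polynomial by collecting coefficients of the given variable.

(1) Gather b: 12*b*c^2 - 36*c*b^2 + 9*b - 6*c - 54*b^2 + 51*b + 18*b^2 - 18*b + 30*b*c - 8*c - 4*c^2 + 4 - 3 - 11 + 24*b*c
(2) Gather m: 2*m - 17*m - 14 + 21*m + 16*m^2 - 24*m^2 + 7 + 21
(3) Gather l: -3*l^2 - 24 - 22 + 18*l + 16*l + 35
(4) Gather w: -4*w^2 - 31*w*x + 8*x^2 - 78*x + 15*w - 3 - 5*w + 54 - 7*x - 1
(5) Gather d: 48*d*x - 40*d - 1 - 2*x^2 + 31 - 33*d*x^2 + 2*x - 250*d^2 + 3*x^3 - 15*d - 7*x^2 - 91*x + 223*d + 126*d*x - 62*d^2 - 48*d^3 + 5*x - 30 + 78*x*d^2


(1) = b^2*(-36*c - 36) + b*(12*c^2 + 54*c + 42) - 4*c^2 - 14*c - 10
(2) = -8*m^2 + 6*m + 14
(3) = -3*l^2 + 34*l - 11
(4) = -4*w^2 + w*(10 - 31*x) + 8*x^2 - 85*x + 50
(5) = -48*d^3 + d^2*(78*x - 312) + d*(-33*x^2 + 174*x + 168) + 3*x^3 - 9*x^2 - 84*x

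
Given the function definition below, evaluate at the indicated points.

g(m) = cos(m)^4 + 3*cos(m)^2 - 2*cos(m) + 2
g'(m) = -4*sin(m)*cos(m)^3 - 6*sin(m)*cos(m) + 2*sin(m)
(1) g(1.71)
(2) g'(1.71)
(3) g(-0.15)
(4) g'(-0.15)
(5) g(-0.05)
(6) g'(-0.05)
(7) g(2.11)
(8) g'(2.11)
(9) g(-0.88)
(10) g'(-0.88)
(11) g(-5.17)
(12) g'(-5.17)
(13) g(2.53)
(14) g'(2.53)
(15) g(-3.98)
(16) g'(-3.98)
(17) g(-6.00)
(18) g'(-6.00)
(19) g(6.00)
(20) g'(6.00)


(1) = 2.34
(2) = 2.82
(3) = 3.91
(4) = 1.17
(5) = 3.99
(6) = 0.40
(7) = 3.89
(8) = 4.82
(9) = 2.11
(10) = 2.20
(11) = 1.74
(12) = -0.89
(13) = 6.10
(14) = 5.23
(15) = 4.88
(16) = 5.36
(17) = 3.70
(18) = -2.04
(19) = 3.70
(20) = 2.04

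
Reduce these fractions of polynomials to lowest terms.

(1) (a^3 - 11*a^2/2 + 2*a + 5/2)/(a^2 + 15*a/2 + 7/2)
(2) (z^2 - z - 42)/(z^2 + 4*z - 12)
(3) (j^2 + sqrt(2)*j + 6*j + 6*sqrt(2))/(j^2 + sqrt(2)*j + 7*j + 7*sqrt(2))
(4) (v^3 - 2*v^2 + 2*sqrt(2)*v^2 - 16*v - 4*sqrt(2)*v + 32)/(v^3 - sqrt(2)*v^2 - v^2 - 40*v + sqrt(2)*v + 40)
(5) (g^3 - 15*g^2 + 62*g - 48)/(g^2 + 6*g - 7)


(1) = (a^2 - 6*a + 5)/(a + 7)
(2) = (z - 7)/(z - 2)
(3) = (j + 6)/(j + 7)
(4) = (v^2 + v*(-2*sqrt(2) - 2) + 4*sqrt(2))/(v^2 + v*(-5*sqrt(2) - 1) + 5*sqrt(2))
(5) = (g^2 - 14*g + 48)/(g + 7)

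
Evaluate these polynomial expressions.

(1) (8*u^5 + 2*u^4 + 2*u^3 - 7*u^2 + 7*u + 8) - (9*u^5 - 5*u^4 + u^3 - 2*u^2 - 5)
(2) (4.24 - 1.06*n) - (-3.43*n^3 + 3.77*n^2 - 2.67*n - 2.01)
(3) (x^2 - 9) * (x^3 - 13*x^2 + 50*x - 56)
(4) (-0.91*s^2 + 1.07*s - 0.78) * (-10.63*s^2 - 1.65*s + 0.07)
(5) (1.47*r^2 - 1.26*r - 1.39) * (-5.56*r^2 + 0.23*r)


(1) = -u^5 + 7*u^4 + u^3 - 5*u^2 + 7*u + 13
(2) = 3.43*n^3 - 3.77*n^2 + 1.61*n + 6.25
(3) = x^5 - 13*x^4 + 41*x^3 + 61*x^2 - 450*x + 504
(4) = 9.6733*s^4 - 9.8726*s^3 + 6.4622*s^2 + 1.3619*s - 0.0546
(5) = -8.1732*r^4 + 7.3437*r^3 + 7.4386*r^2 - 0.3197*r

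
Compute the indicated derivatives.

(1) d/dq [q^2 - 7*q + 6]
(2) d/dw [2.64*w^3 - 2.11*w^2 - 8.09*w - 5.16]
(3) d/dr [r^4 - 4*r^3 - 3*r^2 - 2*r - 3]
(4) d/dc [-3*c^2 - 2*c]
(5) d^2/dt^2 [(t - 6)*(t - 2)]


(1) = 2*q - 7
(2) = 7.92*w^2 - 4.22*w - 8.09
(3) = 4*r^3 - 12*r^2 - 6*r - 2
(4) = -6*c - 2
(5) = 2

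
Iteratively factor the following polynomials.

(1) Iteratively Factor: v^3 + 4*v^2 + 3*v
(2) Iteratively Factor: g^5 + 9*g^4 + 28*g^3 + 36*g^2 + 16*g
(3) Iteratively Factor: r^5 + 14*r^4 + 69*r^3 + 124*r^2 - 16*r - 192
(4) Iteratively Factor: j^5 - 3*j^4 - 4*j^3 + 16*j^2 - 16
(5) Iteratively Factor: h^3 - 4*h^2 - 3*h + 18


(1) = (v)*(v^2 + 4*v + 3) = v*(v + 3)*(v + 1)
(2) = (g + 1)*(g^4 + 8*g^3 + 20*g^2 + 16*g) = g*(g + 1)*(g^3 + 8*g^2 + 20*g + 16) = g*(g + 1)*(g + 2)*(g^2 + 6*g + 8) = g*(g + 1)*(g + 2)^2*(g + 4)
(3) = (r + 3)*(r^4 + 11*r^3 + 36*r^2 + 16*r - 64) = (r + 3)*(r + 4)*(r^3 + 7*r^2 + 8*r - 16) = (r + 3)*(r + 4)^2*(r^2 + 3*r - 4) = (r - 1)*(r + 3)*(r + 4)^2*(r + 4)
(4) = (j - 2)*(j^4 - j^3 - 6*j^2 + 4*j + 8) = (j - 2)^2*(j^3 + j^2 - 4*j - 4) = (j - 2)^2*(j + 1)*(j^2 - 4) = (j - 2)^2*(j + 1)*(j + 2)*(j - 2)
(5) = (h - 3)*(h^2 - h - 6) = (h - 3)^2*(h + 2)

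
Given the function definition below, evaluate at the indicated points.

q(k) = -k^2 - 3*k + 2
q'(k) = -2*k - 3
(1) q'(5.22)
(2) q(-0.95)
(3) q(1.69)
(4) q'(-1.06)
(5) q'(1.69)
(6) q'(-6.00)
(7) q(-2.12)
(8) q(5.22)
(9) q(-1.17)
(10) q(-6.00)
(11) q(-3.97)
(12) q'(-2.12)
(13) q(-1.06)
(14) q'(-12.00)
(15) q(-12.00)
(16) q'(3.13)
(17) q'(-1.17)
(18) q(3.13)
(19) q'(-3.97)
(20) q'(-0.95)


(1) = -13.44
(2) = 3.95
(3) = -5.93
(4) = -0.88
(5) = -6.38
(6) = 9.00
(7) = 3.87
(8) = -40.91
(9) = 4.14
(10) = -16.00
(11) = -1.85
(12) = 1.24
(13) = 4.06
(14) = 21.00
(15) = -106.00
(16) = -9.26
(17) = -0.66
(18) = -17.19
(19) = 4.94
(20) = -1.10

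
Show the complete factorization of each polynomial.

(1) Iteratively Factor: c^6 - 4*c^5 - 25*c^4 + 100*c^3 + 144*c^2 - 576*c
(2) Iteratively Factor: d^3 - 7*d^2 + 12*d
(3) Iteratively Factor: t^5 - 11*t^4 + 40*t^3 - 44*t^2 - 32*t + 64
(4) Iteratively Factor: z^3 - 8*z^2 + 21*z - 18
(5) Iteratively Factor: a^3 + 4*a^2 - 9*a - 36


(1) = (c + 4)*(c^5 - 8*c^4 + 7*c^3 + 72*c^2 - 144*c) = (c - 4)*(c + 4)*(c^4 - 4*c^3 - 9*c^2 + 36*c) = (c - 4)^2*(c + 4)*(c^3 - 9*c) = (c - 4)^2*(c - 3)*(c + 4)*(c^2 + 3*c) = (c - 4)^2*(c - 3)*(c + 3)*(c + 4)*(c)
(2) = (d)*(d^2 - 7*d + 12) = d*(d - 4)*(d - 3)
(3) = (t - 4)*(t^4 - 7*t^3 + 12*t^2 + 4*t - 16) = (t - 4)^2*(t^3 - 3*t^2 + 4) = (t - 4)^2*(t - 2)*(t^2 - t - 2) = (t - 4)^2*(t - 2)*(t + 1)*(t - 2)
(4) = (z - 3)*(z^2 - 5*z + 6) = (z - 3)*(z - 2)*(z - 3)
(5) = (a + 3)*(a^2 + a - 12) = (a - 3)*(a + 3)*(a + 4)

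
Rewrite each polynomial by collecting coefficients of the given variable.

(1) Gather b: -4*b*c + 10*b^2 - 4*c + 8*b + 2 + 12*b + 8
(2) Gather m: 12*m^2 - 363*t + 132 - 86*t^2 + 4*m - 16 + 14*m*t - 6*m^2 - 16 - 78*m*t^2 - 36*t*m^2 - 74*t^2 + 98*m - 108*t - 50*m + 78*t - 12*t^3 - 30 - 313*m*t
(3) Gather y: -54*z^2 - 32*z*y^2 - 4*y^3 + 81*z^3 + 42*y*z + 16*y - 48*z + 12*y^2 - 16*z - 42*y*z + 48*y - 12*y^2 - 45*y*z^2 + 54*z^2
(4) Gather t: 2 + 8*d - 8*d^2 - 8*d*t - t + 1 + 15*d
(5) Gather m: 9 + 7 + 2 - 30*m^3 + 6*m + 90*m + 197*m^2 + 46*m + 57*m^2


(1) = 10*b^2 + b*(20 - 4*c) - 4*c + 10
(2) = m^2*(6 - 36*t) + m*(-78*t^2 - 299*t + 52) - 12*t^3 - 160*t^2 - 393*t + 70
(3) = -4*y^3 - 32*y^2*z + y*(64 - 45*z^2) + 81*z^3 - 64*z
(4) = -8*d^2 + 23*d + t*(-8*d - 1) + 3
(5) = -30*m^3 + 254*m^2 + 142*m + 18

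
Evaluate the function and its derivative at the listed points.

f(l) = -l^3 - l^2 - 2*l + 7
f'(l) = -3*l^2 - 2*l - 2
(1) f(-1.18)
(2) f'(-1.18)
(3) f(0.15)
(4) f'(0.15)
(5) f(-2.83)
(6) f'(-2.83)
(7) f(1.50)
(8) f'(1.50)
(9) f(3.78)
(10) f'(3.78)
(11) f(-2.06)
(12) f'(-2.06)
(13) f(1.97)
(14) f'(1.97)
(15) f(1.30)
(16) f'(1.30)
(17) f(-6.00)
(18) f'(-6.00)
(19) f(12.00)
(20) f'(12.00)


(1) = 9.61
(2) = -3.82
(3) = 6.67
(4) = -2.37
(5) = 27.32
(6) = -20.37
(7) = -1.62
(8) = -11.75
(9) = -68.86
(10) = -52.43
(11) = 15.62
(12) = -10.61
(13) = -8.47
(14) = -17.58
(15) = 0.51
(16) = -9.67
(17) = 199.00
(18) = -98.00
(19) = -1889.00
(20) = -458.00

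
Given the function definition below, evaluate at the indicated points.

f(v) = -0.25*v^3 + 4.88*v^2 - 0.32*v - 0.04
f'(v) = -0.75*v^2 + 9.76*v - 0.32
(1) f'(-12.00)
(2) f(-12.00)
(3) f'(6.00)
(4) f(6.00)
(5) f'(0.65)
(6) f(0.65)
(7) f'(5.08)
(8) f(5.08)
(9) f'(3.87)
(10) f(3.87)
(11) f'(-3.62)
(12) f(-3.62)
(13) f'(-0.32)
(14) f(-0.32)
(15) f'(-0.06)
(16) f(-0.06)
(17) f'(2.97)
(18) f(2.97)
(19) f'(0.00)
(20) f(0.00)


(1) = -225.44
(2) = 1138.52
(3) = 31.24
(4) = 119.72
(5) = 5.71
(6) = 1.75
(7) = 29.91
(8) = 91.50
(9) = 26.22
(10) = 57.32
(11) = -45.48
(12) = 76.93
(13) = -3.52
(14) = 0.57
(15) = -0.91
(16) = -0.00
(17) = 22.05
(18) = 35.51
(19) = -0.32
(20) = -0.04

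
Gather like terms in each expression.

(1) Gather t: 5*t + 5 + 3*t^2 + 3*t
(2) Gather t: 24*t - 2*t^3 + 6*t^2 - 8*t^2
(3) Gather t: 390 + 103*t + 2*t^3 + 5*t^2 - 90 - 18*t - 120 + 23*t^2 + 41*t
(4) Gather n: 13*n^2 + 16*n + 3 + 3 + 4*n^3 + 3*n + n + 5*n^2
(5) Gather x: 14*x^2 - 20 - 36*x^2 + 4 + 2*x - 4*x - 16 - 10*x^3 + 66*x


(1) = 3*t^2 + 8*t + 5
(2) = -2*t^3 - 2*t^2 + 24*t
(3) = 2*t^3 + 28*t^2 + 126*t + 180
(4) = 4*n^3 + 18*n^2 + 20*n + 6
(5) = -10*x^3 - 22*x^2 + 64*x - 32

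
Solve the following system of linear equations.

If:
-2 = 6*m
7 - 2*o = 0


Then:
m = -1/3
o = 7/2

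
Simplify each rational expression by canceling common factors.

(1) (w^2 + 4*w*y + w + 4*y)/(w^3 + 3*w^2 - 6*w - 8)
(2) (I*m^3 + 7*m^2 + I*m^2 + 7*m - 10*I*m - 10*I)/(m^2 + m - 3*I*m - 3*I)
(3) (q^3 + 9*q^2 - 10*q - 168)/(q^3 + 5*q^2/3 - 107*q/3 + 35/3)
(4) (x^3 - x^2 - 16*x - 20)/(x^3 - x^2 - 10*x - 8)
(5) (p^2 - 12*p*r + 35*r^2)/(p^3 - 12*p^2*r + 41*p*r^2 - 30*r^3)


(1) = (w + 4*y)/(w^2 + 2*w - 8)
(2) = (I*m^2 + 7*m - 10*I)/(m - 3*I)
(3) = (3*q^2 + 6*q - 72)/(3*q^2 - 16*q + 5)
(4) = (x^2 - 3*x - 10)/(x^2 - 3*x - 4)
(5) = (p - 7*r)/(p^2 - 7*p*r + 6*r^2)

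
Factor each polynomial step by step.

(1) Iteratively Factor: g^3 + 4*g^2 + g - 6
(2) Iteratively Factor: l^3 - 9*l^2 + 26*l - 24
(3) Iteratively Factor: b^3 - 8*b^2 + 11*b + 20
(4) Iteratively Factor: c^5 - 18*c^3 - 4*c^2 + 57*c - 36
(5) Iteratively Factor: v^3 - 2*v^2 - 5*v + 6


(1) = (g + 2)*(g^2 + 2*g - 3) = (g - 1)*(g + 2)*(g + 3)
(2) = (l - 2)*(l^2 - 7*l + 12) = (l - 4)*(l - 2)*(l - 3)
(3) = (b - 5)*(b^2 - 3*b - 4) = (b - 5)*(b - 4)*(b + 1)
(4) = (c - 4)*(c^4 + 4*c^3 - 2*c^2 - 12*c + 9) = (c - 4)*(c - 1)*(c^3 + 5*c^2 + 3*c - 9) = (c - 4)*(c - 1)^2*(c^2 + 6*c + 9) = (c - 4)*(c - 1)^2*(c + 3)*(c + 3)
(5) = (v - 1)*(v^2 - v - 6) = (v - 3)*(v - 1)*(v + 2)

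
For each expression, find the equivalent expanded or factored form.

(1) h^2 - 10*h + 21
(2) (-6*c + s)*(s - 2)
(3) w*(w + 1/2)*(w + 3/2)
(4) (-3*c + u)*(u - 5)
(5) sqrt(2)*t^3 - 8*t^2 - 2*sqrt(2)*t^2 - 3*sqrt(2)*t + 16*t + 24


(1) = (h - 7)*(h - 3)
(2) = -6*c*s + 12*c + s^2 - 2*s
(3) = w^3 + 2*w^2 + 3*w/4
(4) = -3*c*u + 15*c + u^2 - 5*u
(5) = (t - 3)*(t - 4*sqrt(2))*(sqrt(2)*t + sqrt(2))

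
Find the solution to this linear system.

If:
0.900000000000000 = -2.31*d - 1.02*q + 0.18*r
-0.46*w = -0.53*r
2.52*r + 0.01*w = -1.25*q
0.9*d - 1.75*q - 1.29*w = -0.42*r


Then:
d = -0.29
q = -0.21
r = 0.10
w = 0.12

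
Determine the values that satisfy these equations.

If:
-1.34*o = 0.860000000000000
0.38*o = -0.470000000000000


Then:
No Solution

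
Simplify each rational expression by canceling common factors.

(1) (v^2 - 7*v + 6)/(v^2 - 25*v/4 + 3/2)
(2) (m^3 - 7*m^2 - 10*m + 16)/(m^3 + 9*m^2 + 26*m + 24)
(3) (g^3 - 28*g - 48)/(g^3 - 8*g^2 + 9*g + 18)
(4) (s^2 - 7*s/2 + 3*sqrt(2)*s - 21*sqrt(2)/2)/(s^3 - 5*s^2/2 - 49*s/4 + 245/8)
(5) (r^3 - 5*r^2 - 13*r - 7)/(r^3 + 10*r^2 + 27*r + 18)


(1) = (4*v - 4)/(4*v - 1)
(2) = (m^2 - 9*m + 8)/(m^2 + 7*m + 12)
(3) = (g^2 + 6*g + 8)/(g^2 - 2*g - 3)
(4) = (16*s + 48*sqrt(2))/(16*s^2 + 16*s - 140)
(5) = (r^2 - 6*r - 7)/(r^2 + 9*r + 18)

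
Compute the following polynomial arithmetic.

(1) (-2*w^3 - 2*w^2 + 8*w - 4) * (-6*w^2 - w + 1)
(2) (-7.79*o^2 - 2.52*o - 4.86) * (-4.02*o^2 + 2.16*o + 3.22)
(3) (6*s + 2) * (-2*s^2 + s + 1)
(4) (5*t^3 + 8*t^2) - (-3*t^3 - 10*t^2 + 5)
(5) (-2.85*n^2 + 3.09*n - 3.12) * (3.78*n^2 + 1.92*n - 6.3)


(1) = 12*w^5 + 14*w^4 - 48*w^3 + 14*w^2 + 12*w - 4
(2) = 31.3158*o^4 - 6.696*o^3 - 10.9898*o^2 - 18.612*o - 15.6492
(3) = -12*s^3 + 2*s^2 + 8*s + 2
(4) = 8*t^3 + 18*t^2 - 5
(5) = -10.773*n^4 + 6.2082*n^3 + 12.0942*n^2 - 25.4574*n + 19.656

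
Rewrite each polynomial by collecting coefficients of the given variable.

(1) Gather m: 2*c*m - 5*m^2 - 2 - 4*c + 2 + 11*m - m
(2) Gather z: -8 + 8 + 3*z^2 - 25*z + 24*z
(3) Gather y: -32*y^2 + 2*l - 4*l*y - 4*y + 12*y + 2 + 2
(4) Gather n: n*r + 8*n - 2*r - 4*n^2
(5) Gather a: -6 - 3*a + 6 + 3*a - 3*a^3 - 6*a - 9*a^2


(1) = -4*c - 5*m^2 + m*(2*c + 10)
(2) = 3*z^2 - z
(3) = 2*l - 32*y^2 + y*(8 - 4*l) + 4
(4) = -4*n^2 + n*(r + 8) - 2*r
(5) = -3*a^3 - 9*a^2 - 6*a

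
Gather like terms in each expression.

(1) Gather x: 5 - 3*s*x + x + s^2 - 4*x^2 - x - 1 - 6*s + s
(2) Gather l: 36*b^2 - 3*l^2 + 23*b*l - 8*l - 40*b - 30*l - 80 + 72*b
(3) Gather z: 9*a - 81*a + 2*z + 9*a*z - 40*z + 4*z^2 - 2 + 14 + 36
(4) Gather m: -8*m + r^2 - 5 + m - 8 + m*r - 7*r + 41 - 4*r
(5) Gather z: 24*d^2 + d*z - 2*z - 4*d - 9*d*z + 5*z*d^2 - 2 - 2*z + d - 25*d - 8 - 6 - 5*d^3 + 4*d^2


(1) = s^2 - 3*s*x - 5*s - 4*x^2 + 4
(2) = 36*b^2 + 32*b - 3*l^2 + l*(23*b - 38) - 80
(3) = -72*a + 4*z^2 + z*(9*a - 38) + 48
(4) = m*(r - 7) + r^2 - 11*r + 28
(5) = -5*d^3 + 28*d^2 - 28*d + z*(5*d^2 - 8*d - 4) - 16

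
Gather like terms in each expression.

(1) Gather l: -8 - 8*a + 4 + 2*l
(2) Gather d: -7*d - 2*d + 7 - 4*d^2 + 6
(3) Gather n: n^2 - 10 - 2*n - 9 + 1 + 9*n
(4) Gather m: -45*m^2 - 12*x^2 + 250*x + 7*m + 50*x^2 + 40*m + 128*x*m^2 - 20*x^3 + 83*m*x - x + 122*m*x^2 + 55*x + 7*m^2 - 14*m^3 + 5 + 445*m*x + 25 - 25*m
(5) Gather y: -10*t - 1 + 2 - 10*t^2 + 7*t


(1) = -8*a + 2*l - 4
(2) = -4*d^2 - 9*d + 13
(3) = n^2 + 7*n - 18
(4) = -14*m^3 + m^2*(128*x - 38) + m*(122*x^2 + 528*x + 22) - 20*x^3 + 38*x^2 + 304*x + 30
(5) = -10*t^2 - 3*t + 1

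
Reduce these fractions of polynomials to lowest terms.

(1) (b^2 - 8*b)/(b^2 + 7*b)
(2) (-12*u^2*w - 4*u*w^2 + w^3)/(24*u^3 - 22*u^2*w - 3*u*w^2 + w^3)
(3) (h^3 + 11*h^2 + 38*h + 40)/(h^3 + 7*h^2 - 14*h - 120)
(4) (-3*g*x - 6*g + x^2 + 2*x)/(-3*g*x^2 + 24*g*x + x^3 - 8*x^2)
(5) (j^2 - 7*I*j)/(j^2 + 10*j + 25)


(1) = (b - 8)/(b + 7)
(2) = (-2*u*w - w^2)/(4*u^2 - 3*u*w - w^2)
(3) = (h^2 + 6*h + 8)/(h^2 + 2*h - 24)
(4) = (x + 2)/(x^2 - 8*x)
(5) = (j^2 - 7*I*j)/(j^2 + 10*j + 25)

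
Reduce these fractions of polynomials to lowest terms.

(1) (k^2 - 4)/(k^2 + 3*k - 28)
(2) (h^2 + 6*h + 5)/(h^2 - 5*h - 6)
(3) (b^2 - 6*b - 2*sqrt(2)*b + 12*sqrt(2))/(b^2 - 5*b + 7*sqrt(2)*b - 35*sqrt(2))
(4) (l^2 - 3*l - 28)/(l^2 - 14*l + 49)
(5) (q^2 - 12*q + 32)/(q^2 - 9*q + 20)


(1) = (k^2 - 4)/(k^2 + 3*k - 28)
(2) = (h + 5)/(h - 6)
(3) = (b^2 + b*(-6 - 2*sqrt(2)) + 12*sqrt(2))/(b^2 + b*(-5 + 7*sqrt(2)) - 35*sqrt(2))
(4) = (l + 4)/(l - 7)
(5) = (q - 8)/(q - 5)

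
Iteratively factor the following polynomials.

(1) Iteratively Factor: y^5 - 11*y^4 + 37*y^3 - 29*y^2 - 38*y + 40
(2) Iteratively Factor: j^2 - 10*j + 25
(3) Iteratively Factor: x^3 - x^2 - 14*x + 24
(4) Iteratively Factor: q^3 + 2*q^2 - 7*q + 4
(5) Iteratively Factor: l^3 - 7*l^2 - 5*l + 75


(1) = (y - 1)*(y^4 - 10*y^3 + 27*y^2 - 2*y - 40) = (y - 4)*(y - 1)*(y^3 - 6*y^2 + 3*y + 10) = (y - 4)*(y - 1)*(y + 1)*(y^2 - 7*y + 10) = (y - 4)*(y - 2)*(y - 1)*(y + 1)*(y - 5)
(2) = (j - 5)*(j - 5)
(3) = (x - 2)*(x^2 + x - 12) = (x - 3)*(x - 2)*(x + 4)
(4) = (q + 4)*(q^2 - 2*q + 1) = (q - 1)*(q + 4)*(q - 1)
(5) = (l + 3)*(l^2 - 10*l + 25) = (l - 5)*(l + 3)*(l - 5)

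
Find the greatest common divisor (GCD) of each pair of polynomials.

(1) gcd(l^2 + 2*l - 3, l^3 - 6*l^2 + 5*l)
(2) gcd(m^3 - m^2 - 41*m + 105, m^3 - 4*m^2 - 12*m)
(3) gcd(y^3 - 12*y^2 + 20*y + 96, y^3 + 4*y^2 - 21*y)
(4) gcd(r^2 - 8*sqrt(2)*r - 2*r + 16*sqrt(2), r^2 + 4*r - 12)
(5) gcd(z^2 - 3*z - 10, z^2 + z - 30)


(1) = l - 1
(2) = 1
(3) = 1
(4) = gcd((r - 2)*(r - 8*sqrt(2)), (r - 2)*(r + 6)) = r - 2
(5) = z - 5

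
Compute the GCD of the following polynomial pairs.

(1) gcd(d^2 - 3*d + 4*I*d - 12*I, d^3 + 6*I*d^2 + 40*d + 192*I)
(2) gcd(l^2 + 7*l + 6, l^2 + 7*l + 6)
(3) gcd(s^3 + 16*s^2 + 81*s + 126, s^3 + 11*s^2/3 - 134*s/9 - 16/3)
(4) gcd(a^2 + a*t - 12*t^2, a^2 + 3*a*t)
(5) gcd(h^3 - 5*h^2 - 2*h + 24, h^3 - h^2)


(1) = d + 4*I
(2) = l^2 + 7*l + 6
(3) = s + 6
(4) = 1
(5) = 1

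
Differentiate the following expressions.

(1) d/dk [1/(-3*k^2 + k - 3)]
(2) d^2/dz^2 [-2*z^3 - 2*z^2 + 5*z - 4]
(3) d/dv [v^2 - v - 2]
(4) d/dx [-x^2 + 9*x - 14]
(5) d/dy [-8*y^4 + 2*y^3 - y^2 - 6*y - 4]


(1) = (6*k - 1)/(3*k^2 - k + 3)^2
(2) = -12*z - 4
(3) = 2*v - 1
(4) = 9 - 2*x
(5) = -32*y^3 + 6*y^2 - 2*y - 6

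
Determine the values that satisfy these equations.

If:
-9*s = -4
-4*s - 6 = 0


Then:
No Solution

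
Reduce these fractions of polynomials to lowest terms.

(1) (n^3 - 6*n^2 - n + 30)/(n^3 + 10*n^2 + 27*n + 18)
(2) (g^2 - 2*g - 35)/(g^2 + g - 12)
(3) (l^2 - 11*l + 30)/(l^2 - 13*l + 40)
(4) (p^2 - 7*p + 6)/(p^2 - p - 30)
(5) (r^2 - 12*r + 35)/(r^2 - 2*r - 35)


(1) = (n^3 - 6*n^2 - n + 30)/(n^3 + 10*n^2 + 27*n + 18)
(2) = (g^2 - 2*g - 35)/(g^2 + g - 12)
(3) = (l - 6)/(l - 8)
(4) = (p - 1)/(p + 5)
(5) = (r - 5)/(r + 5)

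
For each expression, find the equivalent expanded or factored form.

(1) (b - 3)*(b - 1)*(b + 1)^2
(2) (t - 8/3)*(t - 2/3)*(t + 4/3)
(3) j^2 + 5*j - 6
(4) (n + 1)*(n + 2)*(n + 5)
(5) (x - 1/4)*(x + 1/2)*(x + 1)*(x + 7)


(1) = b^4 - 2*b^3 - 4*b^2 + 2*b + 3
(2) = t^3 - 2*t^2 - 8*t/3 + 64/27
(3) = (j - 1)*(j + 6)
(4) = n^3 + 8*n^2 + 17*n + 10
(5) = x^4 + 33*x^3/4 + 71*x^2/8 + 3*x/4 - 7/8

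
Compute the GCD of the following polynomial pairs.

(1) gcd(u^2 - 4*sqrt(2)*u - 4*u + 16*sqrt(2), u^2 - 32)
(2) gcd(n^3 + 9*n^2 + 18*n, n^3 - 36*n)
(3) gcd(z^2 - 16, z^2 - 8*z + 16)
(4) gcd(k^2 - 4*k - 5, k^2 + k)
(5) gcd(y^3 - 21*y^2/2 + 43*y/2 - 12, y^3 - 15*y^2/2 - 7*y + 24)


(1) = u - 4*sqrt(2)
(2) = gcd(n*(n + 3)*(n + 6), n*(n - 6)*(n + 6)) = n^2 + 6*n
(3) = z - 4
(4) = k + 1
(5) = y^2 - 19*y/2 + 12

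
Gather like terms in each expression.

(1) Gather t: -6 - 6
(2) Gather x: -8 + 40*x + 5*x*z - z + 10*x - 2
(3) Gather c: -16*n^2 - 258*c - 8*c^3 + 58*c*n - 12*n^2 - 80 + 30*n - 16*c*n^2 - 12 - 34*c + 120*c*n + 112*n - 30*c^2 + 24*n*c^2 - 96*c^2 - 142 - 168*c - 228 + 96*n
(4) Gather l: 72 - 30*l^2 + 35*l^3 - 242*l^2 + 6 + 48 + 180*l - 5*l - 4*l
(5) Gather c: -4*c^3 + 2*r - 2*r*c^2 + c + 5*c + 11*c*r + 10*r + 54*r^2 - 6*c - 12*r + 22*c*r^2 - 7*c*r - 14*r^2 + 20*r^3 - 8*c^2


(1) = -12
(2) = x*(5*z + 50) - z - 10
(3) = -8*c^3 + c^2*(24*n - 126) + c*(-16*n^2 + 178*n - 460) - 28*n^2 + 238*n - 462
(4) = 35*l^3 - 272*l^2 + 171*l + 126
(5) = -4*c^3 + c^2*(-2*r - 8) + c*(22*r^2 + 4*r) + 20*r^3 + 40*r^2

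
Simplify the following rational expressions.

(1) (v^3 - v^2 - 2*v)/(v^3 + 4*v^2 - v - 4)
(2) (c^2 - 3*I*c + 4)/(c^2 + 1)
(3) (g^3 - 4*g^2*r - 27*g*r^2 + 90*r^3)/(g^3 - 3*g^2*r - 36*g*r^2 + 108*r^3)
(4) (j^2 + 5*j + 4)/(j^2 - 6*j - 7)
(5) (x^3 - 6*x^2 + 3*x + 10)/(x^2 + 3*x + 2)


(1) = (v^2 - 2*v)/(v^2 + 3*v - 4)
(2) = (c - 4*I)/(c - I)
(3) = (g + 5*r)/(g + 6*r)
(4) = (j + 4)/(j - 7)
(5) = (x^2 - 7*x + 10)/(x + 2)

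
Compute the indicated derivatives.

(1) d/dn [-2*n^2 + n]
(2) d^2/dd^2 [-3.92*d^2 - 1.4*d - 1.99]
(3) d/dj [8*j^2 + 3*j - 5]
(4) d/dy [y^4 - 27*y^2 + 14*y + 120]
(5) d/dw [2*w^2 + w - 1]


(1) = 1 - 4*n
(2) = -7.84000000000000
(3) = 16*j + 3
(4) = 4*y^3 - 54*y + 14
(5) = 4*w + 1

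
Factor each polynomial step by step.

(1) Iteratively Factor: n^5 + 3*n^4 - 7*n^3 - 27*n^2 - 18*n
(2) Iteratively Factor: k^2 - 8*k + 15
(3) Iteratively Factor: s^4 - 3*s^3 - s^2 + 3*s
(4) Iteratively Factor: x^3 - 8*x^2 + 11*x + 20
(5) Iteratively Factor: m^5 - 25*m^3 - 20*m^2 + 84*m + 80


(1) = (n - 3)*(n^4 + 6*n^3 + 11*n^2 + 6*n) = (n - 3)*(n + 1)*(n^3 + 5*n^2 + 6*n) = (n - 3)*(n + 1)*(n + 2)*(n^2 + 3*n) = n*(n - 3)*(n + 1)*(n + 2)*(n + 3)
(2) = (k - 5)*(k - 3)
(3) = (s - 1)*(s^3 - 2*s^2 - 3*s) = s*(s - 1)*(s^2 - 2*s - 3) = s*(s - 3)*(s - 1)*(s + 1)
(4) = (x - 4)*(x^2 - 4*x - 5) = (x - 5)*(x - 4)*(x + 1)
(5) = (m + 1)*(m^4 - m^3 - 24*m^2 + 4*m + 80) = (m - 5)*(m + 1)*(m^3 + 4*m^2 - 4*m - 16) = (m - 5)*(m + 1)*(m + 4)*(m^2 - 4) = (m - 5)*(m - 2)*(m + 1)*(m + 4)*(m + 2)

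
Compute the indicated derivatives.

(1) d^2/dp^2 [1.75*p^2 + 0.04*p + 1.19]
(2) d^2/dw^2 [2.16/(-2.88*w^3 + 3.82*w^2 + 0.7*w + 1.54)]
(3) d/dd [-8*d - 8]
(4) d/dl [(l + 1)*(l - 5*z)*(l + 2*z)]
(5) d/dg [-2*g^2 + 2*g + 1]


(1) = 3.50000000000000
(2) = ((37.3248*w - 16.5024)*(-2.88*w^3 + 3.82*w^2 + 0.7*w + 1.54) + 2.16*(-17.28*w^2 + 15.28*w + 1.4)*(-8.64*w^2 + 7.64*w + 0.7))/(-2.88*w^3 + 3.82*w^2 + 0.7*w + 1.54)^3
(3) = -8
(4) = 3*l^2 - 6*l*z + 2*l - 10*z^2 - 3*z
(5) = 2 - 4*g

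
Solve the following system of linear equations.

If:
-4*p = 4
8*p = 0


Then:
No Solution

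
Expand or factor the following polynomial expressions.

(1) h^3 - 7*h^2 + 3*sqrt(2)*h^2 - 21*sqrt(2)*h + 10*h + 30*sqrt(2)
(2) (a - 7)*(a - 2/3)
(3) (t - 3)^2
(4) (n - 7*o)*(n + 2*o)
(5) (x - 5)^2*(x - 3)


(1) = (h - 5)*(h - 2)*(h + 3*sqrt(2))
(2) = a^2 - 23*a/3 + 14/3
(3) = t^2 - 6*t + 9
(4) = n^2 - 5*n*o - 14*o^2
(5) = x^3 - 13*x^2 + 55*x - 75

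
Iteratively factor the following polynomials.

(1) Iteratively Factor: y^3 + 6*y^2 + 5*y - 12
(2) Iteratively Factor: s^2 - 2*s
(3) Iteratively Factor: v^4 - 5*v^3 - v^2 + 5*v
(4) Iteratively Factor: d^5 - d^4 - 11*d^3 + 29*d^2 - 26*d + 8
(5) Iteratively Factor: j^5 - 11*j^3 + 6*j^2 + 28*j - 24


(1) = (y + 4)*(y^2 + 2*y - 3) = (y - 1)*(y + 4)*(y + 3)
(2) = (s - 2)*(s)
(3) = (v - 1)*(v^3 - 4*v^2 - 5*v) = (v - 5)*(v - 1)*(v^2 + v) = v*(v - 5)*(v - 1)*(v + 1)
(4) = (d - 1)*(d^4 - 11*d^2 + 18*d - 8) = (d - 1)^2*(d^3 + d^2 - 10*d + 8) = (d - 1)^3*(d^2 + 2*d - 8) = (d - 1)^3*(d + 4)*(d - 2)
(5) = (j + 2)*(j^4 - 2*j^3 - 7*j^2 + 20*j - 12) = (j - 2)*(j + 2)*(j^3 - 7*j + 6) = (j - 2)*(j - 1)*(j + 2)*(j^2 + j - 6) = (j - 2)*(j - 1)*(j + 2)*(j + 3)*(j - 2)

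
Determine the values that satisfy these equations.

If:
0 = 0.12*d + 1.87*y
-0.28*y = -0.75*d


Then:
d = 0.00
y = 0.00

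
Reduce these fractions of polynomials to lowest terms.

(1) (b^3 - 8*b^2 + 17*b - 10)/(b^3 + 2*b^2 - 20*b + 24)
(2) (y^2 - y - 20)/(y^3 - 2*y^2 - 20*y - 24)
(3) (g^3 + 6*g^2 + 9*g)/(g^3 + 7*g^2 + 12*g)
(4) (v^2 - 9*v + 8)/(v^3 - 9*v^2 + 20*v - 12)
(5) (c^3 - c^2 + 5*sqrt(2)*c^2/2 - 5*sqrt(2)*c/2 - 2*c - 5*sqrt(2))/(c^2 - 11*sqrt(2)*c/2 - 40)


(1) = (b^2 - 6*b + 5)/(b^2 + 4*b - 12)
(2) = (y^2 - y - 20)/(y^3 - 2*y^2 - 20*y - 24)
(3) = (g + 3)/(g + 4)
(4) = (v - 8)/(v^2 - 8*v + 12)
(5) = (4*c^2 - 4*c - 8)/(4*c - 32*sqrt(2))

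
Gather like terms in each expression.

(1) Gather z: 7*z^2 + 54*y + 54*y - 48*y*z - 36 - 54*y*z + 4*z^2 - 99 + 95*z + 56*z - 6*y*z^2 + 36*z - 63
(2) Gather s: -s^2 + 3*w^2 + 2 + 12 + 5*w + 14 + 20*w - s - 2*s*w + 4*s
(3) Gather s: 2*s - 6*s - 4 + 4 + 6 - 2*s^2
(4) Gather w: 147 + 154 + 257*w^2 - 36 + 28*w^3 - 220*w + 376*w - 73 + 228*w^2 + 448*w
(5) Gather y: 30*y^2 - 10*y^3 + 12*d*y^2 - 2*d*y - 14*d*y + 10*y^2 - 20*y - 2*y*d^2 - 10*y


(1) = 108*y + z^2*(11 - 6*y) + z*(187 - 102*y) - 198
(2) = -s^2 + s*(3 - 2*w) + 3*w^2 + 25*w + 28
(3) = -2*s^2 - 4*s + 6
(4) = 28*w^3 + 485*w^2 + 604*w + 192
(5) = -10*y^3 + y^2*(12*d + 40) + y*(-2*d^2 - 16*d - 30)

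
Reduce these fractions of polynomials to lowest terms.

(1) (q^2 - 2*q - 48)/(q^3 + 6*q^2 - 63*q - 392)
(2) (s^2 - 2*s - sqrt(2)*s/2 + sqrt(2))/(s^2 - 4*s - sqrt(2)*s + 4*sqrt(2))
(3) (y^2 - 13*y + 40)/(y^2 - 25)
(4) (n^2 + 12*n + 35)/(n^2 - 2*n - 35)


(1) = (q + 6)/(q^2 + 14*q + 49)
(2) = (2*s^2 + s*(-4 - sqrt(2)) + 2*sqrt(2))/(2*s^2 + s*(-8 - 2*sqrt(2)) + 8*sqrt(2))
(3) = (y - 8)/(y + 5)
(4) = (n + 7)/(n - 7)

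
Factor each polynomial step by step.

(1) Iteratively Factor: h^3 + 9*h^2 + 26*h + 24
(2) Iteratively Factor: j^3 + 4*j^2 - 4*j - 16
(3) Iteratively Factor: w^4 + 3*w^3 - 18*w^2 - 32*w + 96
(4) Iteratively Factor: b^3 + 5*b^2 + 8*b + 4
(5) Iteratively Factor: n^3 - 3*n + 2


(1) = (h + 2)*(h^2 + 7*h + 12) = (h + 2)*(h + 3)*(h + 4)
(2) = (j - 2)*(j^2 + 6*j + 8) = (j - 2)*(j + 4)*(j + 2)
(3) = (w - 3)*(w^3 + 6*w^2 - 32) = (w - 3)*(w + 4)*(w^2 + 2*w - 8) = (w - 3)*(w - 2)*(w + 4)*(w + 4)
(4) = (b + 1)*(b^2 + 4*b + 4) = (b + 1)*(b + 2)*(b + 2)
(5) = (n - 1)*(n^2 + n - 2) = (n - 1)^2*(n + 2)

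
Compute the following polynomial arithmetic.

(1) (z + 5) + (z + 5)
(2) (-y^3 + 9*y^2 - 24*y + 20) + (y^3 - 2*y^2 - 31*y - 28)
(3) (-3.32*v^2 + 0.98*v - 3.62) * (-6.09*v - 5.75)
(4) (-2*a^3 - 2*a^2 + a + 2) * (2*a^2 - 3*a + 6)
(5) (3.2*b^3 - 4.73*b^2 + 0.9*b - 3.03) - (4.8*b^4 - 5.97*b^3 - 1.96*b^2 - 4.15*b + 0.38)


(1) = 2*z + 10
(2) = 7*y^2 - 55*y - 8
(3) = 20.2188*v^3 + 13.1218*v^2 + 16.4108*v + 20.815
(4) = -4*a^5 + 2*a^4 - 4*a^3 - 11*a^2 + 12
(5) = -4.8*b^4 + 9.17*b^3 - 2.77*b^2 + 5.05*b - 3.41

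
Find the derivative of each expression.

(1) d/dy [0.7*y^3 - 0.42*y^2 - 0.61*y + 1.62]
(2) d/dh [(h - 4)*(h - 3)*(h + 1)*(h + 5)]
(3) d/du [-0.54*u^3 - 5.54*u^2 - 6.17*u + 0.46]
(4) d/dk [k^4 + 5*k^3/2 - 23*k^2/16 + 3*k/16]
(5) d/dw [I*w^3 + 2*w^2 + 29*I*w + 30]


(1) = 2.1*y^2 - 0.84*y - 0.61
(2) = 4*h^3 - 3*h^2 - 50*h + 37
(3) = -1.62*u^2 - 11.08*u - 6.17
(4) = 4*k^3 + 15*k^2/2 - 23*k/8 + 3/16
(5) = 3*I*w^2 + 4*w + 29*I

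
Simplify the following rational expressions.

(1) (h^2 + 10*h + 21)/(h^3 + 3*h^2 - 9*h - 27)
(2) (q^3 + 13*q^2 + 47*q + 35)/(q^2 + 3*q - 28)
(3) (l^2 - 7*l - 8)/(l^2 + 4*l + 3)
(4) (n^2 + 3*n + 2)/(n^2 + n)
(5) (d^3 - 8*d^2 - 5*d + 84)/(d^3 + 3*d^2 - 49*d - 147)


(1) = (h + 7)/(h^2 - 9)
(2) = (q^2 + 6*q + 5)/(q - 4)
(3) = (l - 8)/(l + 3)
(4) = (n + 2)/n
(5) = (d - 4)/(d + 7)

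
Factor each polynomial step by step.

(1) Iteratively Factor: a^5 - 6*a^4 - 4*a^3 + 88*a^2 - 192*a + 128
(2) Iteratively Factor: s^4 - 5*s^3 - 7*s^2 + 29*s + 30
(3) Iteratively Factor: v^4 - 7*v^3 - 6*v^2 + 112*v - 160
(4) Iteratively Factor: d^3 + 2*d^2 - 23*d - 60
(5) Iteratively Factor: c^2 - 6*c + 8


(1) = (a + 4)*(a^4 - 10*a^3 + 36*a^2 - 56*a + 32) = (a - 4)*(a + 4)*(a^3 - 6*a^2 + 12*a - 8) = (a - 4)*(a - 2)*(a + 4)*(a^2 - 4*a + 4) = (a - 4)*(a - 2)^2*(a + 4)*(a - 2)
(2) = (s - 5)*(s^3 - 7*s - 6) = (s - 5)*(s + 1)*(s^2 - s - 6) = (s - 5)*(s + 1)*(s + 2)*(s - 3)
(3) = (v - 2)*(v^3 - 5*v^2 - 16*v + 80) = (v - 2)*(v + 4)*(v^2 - 9*v + 20) = (v - 4)*(v - 2)*(v + 4)*(v - 5)
(4) = (d - 5)*(d^2 + 7*d + 12) = (d - 5)*(d + 3)*(d + 4)
(5) = (c - 4)*(c - 2)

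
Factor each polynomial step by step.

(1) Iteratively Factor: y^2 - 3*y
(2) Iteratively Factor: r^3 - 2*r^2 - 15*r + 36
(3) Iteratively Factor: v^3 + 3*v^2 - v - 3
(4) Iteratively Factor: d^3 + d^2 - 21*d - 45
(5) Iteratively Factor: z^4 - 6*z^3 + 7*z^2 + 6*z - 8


(1) = (y - 3)*(y)
(2) = (r - 3)*(r^2 + r - 12) = (r - 3)*(r + 4)*(r - 3)
(3) = (v - 1)*(v^2 + 4*v + 3) = (v - 1)*(v + 1)*(v + 3)
(4) = (d + 3)*(d^2 - 2*d - 15) = (d - 5)*(d + 3)*(d + 3)
(5) = (z + 1)*(z^3 - 7*z^2 + 14*z - 8) = (z - 4)*(z + 1)*(z^2 - 3*z + 2) = (z - 4)*(z - 1)*(z + 1)*(z - 2)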